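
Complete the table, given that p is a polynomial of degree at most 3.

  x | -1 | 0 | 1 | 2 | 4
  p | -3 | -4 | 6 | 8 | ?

The 4 known values determine p uniquely (degree ≤ 3).
Evaluate each Lagrange basis at x = 4:
L_0(4) = (4)·(3)·(2)/[(-1)·(-2)·(-3)] = -4
L_1(4) = (5)·(3)·(2)/[(1)·(-1)·(-2)] = 15
L_2(4) = (5)·(4)·(2)/[(2)·(1)·(-1)] = -20
L_3(4) = (5)·(4)·(3)/[(3)·(2)·(1)] = 10
Sum: (-3)·(-4) + (-4)·(15) + 6·(-20) + 8·(10) = -88

-88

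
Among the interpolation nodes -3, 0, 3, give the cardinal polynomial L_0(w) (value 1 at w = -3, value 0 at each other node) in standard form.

L_0(w) = w(w - 3) / [(-3)·(-6)]
       = (w^2 - 3w) / (18)

L_0(w) = (1/18)w^2 - (1/6)w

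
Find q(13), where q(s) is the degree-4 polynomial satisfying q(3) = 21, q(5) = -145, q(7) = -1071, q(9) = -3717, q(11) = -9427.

Using Newton's divided-difference form:
q[3,5] = (-145 - 21) / (5 - 3) = -83
q[5,7] = (-1071 - (-145)) / (7 - 5) = -463
q[7,9] = (-3717 - (-1071)) / (9 - 7) = -1323
q[9,11] = (-9427 - (-3717)) / (11 - 9) = -2855
q[3,5,7] = (-463 - (-83)) / (7 - 3) = -95
q[5,7,9] = (-1323 - (-463)) / (9 - 5) = -215
q[7,9,11] = (-2855 - (-1323)) / (11 - 7) = -383
q[3,5,7,9] = (-215 - (-95)) / (9 - 3) = -20
q[5,7,9,11] = (-383 - (-215)) / (11 - 5) = -28
q[3,5,7,9,11] = (-28 - (-20)) / (11 - 3) = -1
q(13) = 21 + (-83)·(10) + (-95)·(10)·(8) + (-20)·(10)·(8)·(6) + (-1)·(10)·(8)·(6)·(4) = -19929

-19929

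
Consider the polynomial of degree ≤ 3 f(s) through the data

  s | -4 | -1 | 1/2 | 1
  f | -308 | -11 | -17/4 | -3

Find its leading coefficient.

The leading coefficient equals the top divided difference f[-4,-1,1/2,1].
f[-4,-1] = (-11 - (-308)) / (-1 - (-4)) = 99
f[-1,1/2] = (-17/4 - (-11)) / (1/2 - (-1)) = 9/2
f[1/2,1] = (-3 - (-17/4)) / (1 - 1/2) = 5/2
f[-4,-1,1/2] = (9/2 - 99) / (1/2 - (-4)) = -21
f[-1,1/2,1] = (5/2 - 9/2) / (1 - (-1)) = -1
f[-4,-1,1/2,1] = (-1 - (-21)) / (1 - (-4)) = 4

4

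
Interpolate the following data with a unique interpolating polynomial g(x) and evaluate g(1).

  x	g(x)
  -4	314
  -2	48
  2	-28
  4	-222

Using Newton's divided-difference form:
g[-4,-2] = (48 - 314) / (-2 - (-4)) = -133
g[-2,2] = (-28 - 48) / (2 - (-2)) = -19
g[2,4] = (-222 - (-28)) / (4 - 2) = -97
g[-4,-2,2] = (-19 - (-133)) / (2 - (-4)) = 19
g[-2,2,4] = (-97 - (-19)) / (4 - (-2)) = -13
g[-4,-2,2,4] = (-13 - 19) / (4 - (-4)) = -4
g(1) = 314 + (-133)·(5) + 19·(5)·(3) + (-4)·(5)·(3)·(-1) = -6

-6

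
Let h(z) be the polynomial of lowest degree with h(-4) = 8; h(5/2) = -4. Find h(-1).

32/13

Evaluate each Lagrange basis at z = -1:
L_0(-1) = (-7/2)/[(-13/2)] = 7/13
L_1(-1) = (3)/[(13/2)] = 6/13
Sum: 8·(7/13) + (-4)·(6/13) = 32/13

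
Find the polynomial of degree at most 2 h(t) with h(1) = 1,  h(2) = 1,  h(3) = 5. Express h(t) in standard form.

h(t) = 2t^2 - 6t + 5

Build the Lagrange basis polynomials:
L_0(t) = (t - 2)(t - 3) / [2] = (1/2)t^2 - (5/2)t + 3
L_1(t) = (t - 1)(t - 3) / [-1] = -t^2 + 4t - 3
L_2(t) = (t - 1)(t - 2) / [2] = (1/2)t^2 - (3/2)t + 1
h(t) = 1·L_0 + 1·L_1 + 5·L_2
  1·L_0(t) = (1/2)t^2 - (5/2)t + 3
  1·L_1(t) = -t^2 + 4t - 3
  5·L_2(t) = (5/2)t^2 - (15/2)t + 5
Adding term by term: 2t^2 - 6t + 5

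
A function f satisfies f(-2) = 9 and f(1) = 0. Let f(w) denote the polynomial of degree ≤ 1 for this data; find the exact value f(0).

Evaluate each Lagrange basis at w = 0:
L_0(0) = (-1)/[(-3)] = 1/3
L_1(0) = (2)/[(3)] = 2/3
Sum: 9·(1/3) + 0 = 3

3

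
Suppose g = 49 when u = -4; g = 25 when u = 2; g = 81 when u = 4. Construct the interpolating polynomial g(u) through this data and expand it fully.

L_0(u) = (u - 2)(u - 4) / [48] = (1/48)u^2 - (1/8)u + 1/6
L_1(u) = (u + 4)(u - 4) / [-12] = -(1/12)u^2 + 4/3
L_2(u) = (u + 4)(u - 2) / [16] = (1/16)u^2 + (1/8)u - 1/2
g(u) = 49·L_0 + 25·L_1 + 81·L_2
  49·L_0(u) = (49/48)u^2 - (49/8)u + 49/6
  25·L_1(u) = -(25/12)u^2 + 100/3
  81·L_2(u) = (81/16)u^2 + (81/8)u - 81/2
Adding term by term: 4u^2 + 4u + 1

g(u) = 4u^2 + 4u + 1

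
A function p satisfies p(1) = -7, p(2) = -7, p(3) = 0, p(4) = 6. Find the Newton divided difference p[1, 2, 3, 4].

-4/3

p[1,2] = (-7 - (-7)) / (2 - 1) = 0
p[2,3] = (0 - (-7)) / (3 - 2) = 7
p[3,4] = (6 - 0) / (4 - 3) = 6
p[1,2,3] = (7 - 0) / (3 - 1) = 7/2
p[2,3,4] = (6 - 7) / (4 - 2) = -1/2
p[1,2,3,4] = (-1/2 - 7/2) / (4 - 1) = -4/3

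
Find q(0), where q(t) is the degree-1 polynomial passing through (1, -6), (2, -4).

-8

Evaluate each Lagrange basis at t = 0:
L_0(0) = (-2)/[(-1)] = 2
L_1(0) = (-1)/[(1)] = -1
Sum: (-6)·(2) + (-4)·(-1) = -8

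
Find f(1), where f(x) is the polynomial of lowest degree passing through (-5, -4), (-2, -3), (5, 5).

Evaluate each Lagrange basis at x = 1:
L_0(1) = (3)·(-4)/[(-3)·(-10)] = -2/5
L_1(1) = (6)·(-4)/[(3)·(-7)] = 8/7
L_2(1) = (6)·(3)/[(10)·(7)] = 9/35
Sum: (-4)·(-2/5) + (-3)·(8/7) + 5·(9/35) = -19/35

-19/35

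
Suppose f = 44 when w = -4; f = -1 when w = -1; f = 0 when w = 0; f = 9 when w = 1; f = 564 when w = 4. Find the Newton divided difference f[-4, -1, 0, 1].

0

f[-4,-1] = (-1 - 44) / (-1 - (-4)) = -15
f[-1,0] = (0 - (-1)) / (0 - (-1)) = 1
f[0,1] = (9 - 0) / (1 - 0) = 9
f[-4,-1,0] = (1 - (-15)) / (0 - (-4)) = 4
f[-1,0,1] = (9 - 1) / (1 - (-1)) = 4
f[-4,-1,0,1] = (4 - 4) / (1 - (-4)) = 0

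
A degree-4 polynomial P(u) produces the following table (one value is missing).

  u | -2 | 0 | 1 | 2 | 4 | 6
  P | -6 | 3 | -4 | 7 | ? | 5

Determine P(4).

1367/20

The 5 known values determine P uniquely (degree ≤ 4).
Evaluate each Lagrange basis at u = 4:
L_0(4) = (4)·(3)·(2)·(-2)/[(-2)·(-3)·(-4)·(-8)] = -1/4
L_1(4) = (6)·(3)·(2)·(-2)/[(2)·(-1)·(-2)·(-6)] = 3
L_2(4) = (6)·(4)·(2)·(-2)/[(3)·(1)·(-1)·(-5)] = -32/5
L_3(4) = (6)·(4)·(3)·(-2)/[(4)·(2)·(1)·(-4)] = 9/2
L_4(4) = (6)·(4)·(3)·(2)/[(8)·(6)·(5)·(4)] = 3/20
Sum: (-6)·(-1/4) + 3·(3) + (-4)·(-32/5) + 7·(9/2) + 5·(3/20) = 1367/20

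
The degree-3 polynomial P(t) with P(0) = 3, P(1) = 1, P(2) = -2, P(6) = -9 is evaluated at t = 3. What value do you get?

-21/4

L_0(3) = (2)·(1)·(-3)/[(-1)·(-2)·(-6)] = 1/2
L_1(3) = (3)·(1)·(-3)/[(1)·(-1)·(-5)] = -9/5
L_2(3) = (3)·(2)·(-3)/[(2)·(1)·(-4)] = 9/4
L_3(3) = (3)·(2)·(1)/[(6)·(5)·(4)] = 1/20
Sum: 3·(1/2) + 1·(-9/5) + (-2)·(9/4) + (-9)·(1/20) = -21/4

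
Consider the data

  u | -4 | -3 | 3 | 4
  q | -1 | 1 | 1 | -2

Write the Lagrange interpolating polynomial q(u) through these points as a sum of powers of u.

L_0(u) = (u + 3)(u - 3)(u - 4) / [-56] = -(1/56)u^3 + (1/14)u^2 + (9/56)u - 9/14
L_1(u) = (u + 4)(u - 3)(u - 4) / [42] = (1/42)u^3 - (1/14)u^2 - (8/21)u + 8/7
L_2(u) = (u + 4)(u + 3)(u - 4) / [-42] = -(1/42)u^3 - (1/14)u^2 + (8/21)u + 8/7
L_3(u) = (u + 4)(u + 3)(u - 3) / [56] = (1/56)u^3 + (1/14)u^2 - (9/56)u - 9/14
q(u) = (-1)·L_0 + 1·L_1 + 1·L_2 + (-2)·L_3
  (-1)·L_0(u) = (1/56)u^3 - (1/14)u^2 - (9/56)u + 9/14
  1·L_1(u) = (1/42)u^3 - (1/14)u^2 - (8/21)u + 8/7
  1·L_2(u) = -(1/42)u^3 - (1/14)u^2 + (8/21)u + 8/7
  (-2)·L_3(u) = -(1/28)u^3 - (1/7)u^2 + (9/28)u + 9/7
Adding term by term: -(1/56)u^3 - (5/14)u^2 + (9/56)u + 59/14

q(u) = -(1/56)u^3 - (5/14)u^2 + (9/56)u + 59/14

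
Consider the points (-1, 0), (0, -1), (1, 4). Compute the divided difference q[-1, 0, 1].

q[-1,0] = (-1 - 0) / (0 - (-1)) = -1
q[0,1] = (4 - (-1)) / (1 - 0) = 5
q[-1,0,1] = (5 - (-1)) / (1 - (-1)) = 3

3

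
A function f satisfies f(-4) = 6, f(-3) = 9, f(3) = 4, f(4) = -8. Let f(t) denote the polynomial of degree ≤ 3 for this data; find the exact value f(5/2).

Evaluate each Lagrange basis at t = 5/2:
L_0(5/2) = (11/2)·(-1/2)·(-3/2)/[(-1)·(-7)·(-8)] = -33/448
L_1(5/2) = (13/2)·(-1/2)·(-3/2)/[(1)·(-6)·(-7)] = 13/112
L_2(5/2) = (13/2)·(11/2)·(-3/2)/[(7)·(6)·(-1)] = 143/112
L_3(5/2) = (13/2)·(11/2)·(-1/2)/[(8)·(7)·(1)] = -143/448
Sum: 6·(-33/448) + 9·(13/112) + 4·(143/112) + (-8)·(-143/448) = 1851/224

1851/224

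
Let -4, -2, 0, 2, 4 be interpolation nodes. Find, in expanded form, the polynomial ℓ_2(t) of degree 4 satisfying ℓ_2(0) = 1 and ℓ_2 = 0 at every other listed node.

ℓ_2(t) = (t + 4)(t + 2)(t - 2)(t - 4) / [(4)·(2)·(-2)·(-4)]
       = (t^4 - 20t^2 + 64) / (64)

ℓ_2(t) = (1/64)t^4 - (5/16)t^2 + 1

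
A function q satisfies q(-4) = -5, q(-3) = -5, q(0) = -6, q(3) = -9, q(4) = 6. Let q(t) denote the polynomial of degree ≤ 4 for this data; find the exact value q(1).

-815/84

L_0(1) = (4)·(1)·(-2)·(-3)/[(-1)·(-4)·(-7)·(-8)] = 3/28
L_1(1) = (5)·(1)·(-2)·(-3)/[(1)·(-3)·(-6)·(-7)] = -5/21
L_2(1) = (5)·(4)·(-2)·(-3)/[(4)·(3)·(-3)·(-4)] = 5/6
L_3(1) = (5)·(4)·(1)·(-3)/[(7)·(6)·(3)·(-1)] = 10/21
L_4(1) = (5)·(4)·(1)·(-2)/[(8)·(7)·(4)·(1)] = -5/28
Sum: (-5)·(3/28) + (-5)·(-5/21) + (-6)·(5/6) + (-9)·(10/21) + 6·(-5/28) = -815/84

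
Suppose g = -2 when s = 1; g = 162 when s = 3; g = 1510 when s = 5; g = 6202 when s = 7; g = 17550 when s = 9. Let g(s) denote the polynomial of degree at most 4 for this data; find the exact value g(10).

L_0(10) = (7)·(5)·(3)·(1)/[(-2)·(-4)·(-6)·(-8)] = 35/128
L_1(10) = (9)·(5)·(3)·(1)/[(2)·(-2)·(-4)·(-6)] = -45/32
L_2(10) = (9)·(7)·(3)·(1)/[(4)·(2)·(-2)·(-4)] = 189/64
L_3(10) = (9)·(7)·(5)·(1)/[(6)·(4)·(2)·(-2)] = -105/32
L_4(10) = (9)·(7)·(5)·(3)/[(8)·(6)·(4)·(2)] = 315/128
Sum: (-2)·(35/128) + 162·(-45/32) + 1510·(189/64) + 6202·(-105/32) + 17550·(315/128) = 27070

27070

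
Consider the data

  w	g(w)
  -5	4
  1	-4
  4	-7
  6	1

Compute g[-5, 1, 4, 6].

g[-5,1] = (-4 - 4) / (1 - (-5)) = -4/3
g[1,4] = (-7 - (-4)) / (4 - 1) = -1
g[4,6] = (1 - (-7)) / (6 - 4) = 4
g[-5,1,4] = (-1 - (-4/3)) / (4 - (-5)) = 1/27
g[1,4,6] = (4 - (-1)) / (6 - 1) = 1
g[-5,1,4,6] = (1 - 1/27) / (6 - (-5)) = 26/297

26/297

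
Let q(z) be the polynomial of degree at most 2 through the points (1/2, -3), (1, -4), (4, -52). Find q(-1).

Using Newton's divided-difference form:
q[1/2,1] = (-4 - (-3)) / (1 - 1/2) = -2
q[1,4] = (-52 - (-4)) / (4 - 1) = -16
q[1/2,1,4] = (-16 - (-2)) / (4 - 1/2) = -4
q(-1) = -3 + (-2)·(-3/2) + (-4)·(-3/2)·(-2) = -12

-12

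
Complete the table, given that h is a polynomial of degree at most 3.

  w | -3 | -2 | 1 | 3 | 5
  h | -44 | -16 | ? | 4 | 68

The 4 known values determine h uniquely (degree ≤ 3).
Evaluate each Lagrange basis at w = 1:
L_0(1) = (3)·(-2)·(-4)/[(-1)·(-6)·(-8)] = -1/2
L_1(1) = (4)·(-2)·(-4)/[(1)·(-5)·(-7)] = 32/35
L_2(1) = (4)·(3)·(-4)/[(6)·(5)·(-2)] = 4/5
L_3(1) = (4)·(3)·(-2)/[(8)·(7)·(2)] = -3/14
Sum: (-44)·(-1/2) + (-16)·(32/35) + 4·(4/5) + 68·(-3/14) = -4

-4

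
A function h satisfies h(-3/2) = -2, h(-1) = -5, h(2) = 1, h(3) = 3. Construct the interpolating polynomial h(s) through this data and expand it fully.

h(s) = -(32/63)s^3 + (128/63)s^2 + (94/63)s - 127/21

L_0(s) = (s + 1)(s - 2)(s - 3) / [-63/8] = -(8/63)s^3 + (32/63)s^2 - (8/63)s - 16/21
L_1(s) = (s + 3/2)(s - 2)(s - 3) / [6] = (1/6)s^3 - (7/12)s^2 - (1/4)s + 3/2
L_2(s) = (s + 3/2)(s + 1)(s - 3) / [-21/2] = -(2/21)s^3 + (1/21)s^2 + (4/7)s + 3/7
L_3(s) = (s + 3/2)(s + 1)(s - 2) / [18] = (1/18)s^3 + (1/36)s^2 - (7/36)s - 1/6
h(s) = (-2)·L_0 + (-5)·L_1 + 1·L_2 + 3·L_3
  (-2)·L_0(s) = (16/63)s^3 - (64/63)s^2 + (16/63)s + 32/21
  (-5)·L_1(s) = -(5/6)s^3 + (35/12)s^2 + (5/4)s - 15/2
  1·L_2(s) = -(2/21)s^3 + (1/21)s^2 + (4/7)s + 3/7
  3·L_3(s) = (1/6)s^3 + (1/12)s^2 - (7/12)s - 1/2
Adding term by term: -(32/63)s^3 + (128/63)s^2 + (94/63)s - 127/21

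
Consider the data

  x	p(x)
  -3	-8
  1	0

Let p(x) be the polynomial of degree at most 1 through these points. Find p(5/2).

3

L_0(5/2) = (3/2)/[(-4)] = -3/8
L_1(5/2) = (11/2)/[(4)] = 11/8
Sum: (-8)·(-3/8) + 0 = 3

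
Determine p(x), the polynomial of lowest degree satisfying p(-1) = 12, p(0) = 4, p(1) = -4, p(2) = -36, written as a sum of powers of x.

Build the Lagrange basis polynomials:
L_0(x) = x(x - 1)(x - 2) / [-6] = -(1/6)x^3 + (1/2)x^2 - (1/3)x
L_1(x) = (x + 1)(x - 1)(x - 2) / [2] = (1/2)x^3 - x^2 - (1/2)x + 1
L_2(x) = (x + 1)x(x - 2) / [-2] = -(1/2)x^3 + (1/2)x^2 + x
L_3(x) = (x + 1)x(x - 1) / [6] = (1/6)x^3 - (1/6)x
p(x) = 12·L_0 + 4·L_1 + (-4)·L_2 + (-36)·L_3
  12·L_0(x) = -2x^3 + 6x^2 - 4x
  4·L_1(x) = 2x^3 - 4x^2 - 2x + 4
  (-4)·L_2(x) = 2x^3 - 2x^2 - 4x
  (-36)·L_3(x) = -6x^3 + 6x
Adding term by term: -4x^3 - 4x + 4

p(x) = -4x^3 - 4x + 4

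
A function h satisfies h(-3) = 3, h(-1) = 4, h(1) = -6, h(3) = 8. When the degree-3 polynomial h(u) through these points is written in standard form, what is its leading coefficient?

35/48

The leading coefficient equals the top divided difference h[-3,-1,1,3].
h[-3,-1] = (4 - 3) / (-1 - (-3)) = 1/2
h[-1,1] = (-6 - 4) / (1 - (-1)) = -5
h[1,3] = (8 - (-6)) / (3 - 1) = 7
h[-3,-1,1] = (-5 - 1/2) / (1 - (-3)) = -11/8
h[-1,1,3] = (7 - (-5)) / (3 - (-1)) = 3
h[-3,-1,1,3] = (3 - (-11/8)) / (3 - (-3)) = 35/48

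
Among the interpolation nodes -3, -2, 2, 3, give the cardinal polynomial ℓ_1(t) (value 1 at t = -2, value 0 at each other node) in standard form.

ℓ_1(t) = (1/20)t^3 - (1/10)t^2 - (9/20)t + 9/10

ℓ_1(t) = (t + 3)(t - 2)(t - 3) / [(1)·(-4)·(-5)]
       = (t^3 - 2t^2 - 9t + 18) / (20)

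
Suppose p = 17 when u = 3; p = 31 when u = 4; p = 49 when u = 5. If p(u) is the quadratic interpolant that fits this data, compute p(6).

L_0(6) = (2)·(1)/[(-1)·(-2)] = 1
L_1(6) = (3)·(1)/[(1)·(-1)] = -3
L_2(6) = (3)·(2)/[(2)·(1)] = 3
Sum: 17·(1) + 31·(-3) + 49·(3) = 71

71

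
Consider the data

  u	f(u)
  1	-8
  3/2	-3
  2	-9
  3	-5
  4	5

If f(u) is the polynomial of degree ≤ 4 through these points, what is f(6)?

-729

Evaluate each Lagrange basis at u = 6:
L_0(6) = (9/2)·(4)·(3)·(2)/[(-1/2)·(-1)·(-2)·(-3)] = 36
L_1(6) = (5)·(4)·(3)·(2)/[(1/2)·(-1/2)·(-3/2)·(-5/2)] = -128
L_2(6) = (5)·(9/2)·(3)·(2)/[(1)·(1/2)·(-1)·(-2)] = 135
L_3(6) = (5)·(9/2)·(4)·(2)/[(2)·(3/2)·(1)·(-1)] = -60
L_4(6) = (5)·(9/2)·(4)·(3)/[(3)·(5/2)·(2)·(1)] = 18
Sum: (-8)·(36) + (-3)·(-128) + (-9)·(135) + (-5)·(-60) + 5·(18) = -729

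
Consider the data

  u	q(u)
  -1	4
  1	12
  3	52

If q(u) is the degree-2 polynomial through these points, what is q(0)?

4

Evaluate each Lagrange basis at u = 0:
L_0(0) = (-1)·(-3)/[(-2)·(-4)] = 3/8
L_1(0) = (1)·(-3)/[(2)·(-2)] = 3/4
L_2(0) = (1)·(-1)/[(4)·(2)] = -1/8
Sum: 4·(3/8) + 12·(3/4) + 52·(-1/8) = 4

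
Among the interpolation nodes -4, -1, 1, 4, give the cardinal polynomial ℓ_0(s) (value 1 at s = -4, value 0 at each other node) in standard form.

ℓ_0(s) = -(1/120)s^3 + (1/30)s^2 + (1/120)s - 1/30

ℓ_0(s) = (s + 1)(s - 1)(s - 4) / [(-3)·(-5)·(-8)]
       = (s^3 - 4s^2 - s + 4) / (-120)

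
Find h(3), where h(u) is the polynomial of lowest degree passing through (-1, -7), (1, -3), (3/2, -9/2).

L_0(3) = (2)·(3/2)/[(-2)·(-5/2)] = 3/5
L_1(3) = (4)·(3/2)/[(2)·(-1/2)] = -6
L_2(3) = (4)·(2)/[(5/2)·(1/2)] = 32/5
Sum: (-7)·(3/5) + (-3)·(-6) + (-9/2)·(32/5) = -15

-15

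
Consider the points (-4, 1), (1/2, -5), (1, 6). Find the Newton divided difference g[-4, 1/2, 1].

g[-4,1/2] = (-5 - 1) / (1/2 - (-4)) = -4/3
g[1/2,1] = (6 - (-5)) / (1 - 1/2) = 22
g[-4,1/2,1] = (22 - (-4/3)) / (1 - (-4)) = 14/3

14/3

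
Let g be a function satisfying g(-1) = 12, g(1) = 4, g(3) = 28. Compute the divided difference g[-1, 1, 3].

4

g[-1,1] = (4 - 12) / (1 - (-1)) = -4
g[1,3] = (28 - 4) / (3 - 1) = 12
g[-1,1,3] = (12 - (-4)) / (3 - (-1)) = 4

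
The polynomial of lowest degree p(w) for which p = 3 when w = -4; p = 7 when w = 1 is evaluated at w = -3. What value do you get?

19/5

Evaluate each Lagrange basis at w = -3:
L_0(-3) = (-4)/[(-5)] = 4/5
L_1(-3) = (1)/[(5)] = 1/5
Sum: 3·(4/5) + 7·(1/5) = 19/5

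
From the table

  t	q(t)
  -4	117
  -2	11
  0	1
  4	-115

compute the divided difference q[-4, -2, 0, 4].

q[-4,-2] = (11 - 117) / (-2 - (-4)) = -53
q[-2,0] = (1 - 11) / (0 - (-2)) = -5
q[0,4] = (-115 - 1) / (4 - 0) = -29
q[-4,-2,0] = (-5 - (-53)) / (0 - (-4)) = 12
q[-2,0,4] = (-29 - (-5)) / (4 - (-2)) = -4
q[-4,-2,0,4] = (-4 - 12) / (4 - (-4)) = -2

-2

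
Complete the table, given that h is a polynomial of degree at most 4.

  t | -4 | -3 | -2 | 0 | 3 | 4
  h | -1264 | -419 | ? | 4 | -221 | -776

-86

The 5 known values determine h uniquely (degree ≤ 4).
L_0(-2) = (1)·(-2)·(-5)·(-6)/[(-1)·(-4)·(-7)·(-8)] = -15/56
L_1(-2) = (2)·(-2)·(-5)·(-6)/[(1)·(-3)·(-6)·(-7)] = 20/21
L_2(-2) = (2)·(1)·(-5)·(-6)/[(4)·(3)·(-3)·(-4)] = 5/12
L_3(-2) = (2)·(1)·(-2)·(-6)/[(7)·(6)·(3)·(-1)] = -4/21
L_4(-2) = (2)·(1)·(-2)·(-5)/[(8)·(7)·(4)·(1)] = 5/56
Sum: (-1264)·(-15/56) + (-419)·(20/21) + 4·(5/12) + (-221)·(-4/21) + (-776)·(5/56) = -86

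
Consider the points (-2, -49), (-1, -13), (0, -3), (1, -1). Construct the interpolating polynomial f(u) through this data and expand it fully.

L_0(u) = (u + 1)u(u - 1) / [-6] = -(1/6)u^3 + (1/6)u
L_1(u) = (u + 2)u(u - 1) / [2] = (1/2)u^3 + (1/2)u^2 - u
L_2(u) = (u + 2)(u + 1)(u - 1) / [-2] = -(1/2)u^3 - u^2 + (1/2)u + 1
L_3(u) = (u + 2)(u + 1)u / [6] = (1/6)u^3 + (1/2)u^2 + (1/3)u
f(u) = (-49)·L_0 + (-13)·L_1 + (-3)·L_2 + (-1)·L_3
  (-49)·L_0(u) = (49/6)u^3 - (49/6)u
  (-13)·L_1(u) = -(13/2)u^3 - (13/2)u^2 + 13u
  (-3)·L_2(u) = (3/2)u^3 + 3u^2 - (3/2)u - 3
  (-1)·L_3(u) = -(1/6)u^3 - (1/2)u^2 - (1/3)u
Adding term by term: 3u^3 - 4u^2 + 3u - 3

f(u) = 3u^3 - 4u^2 + 3u - 3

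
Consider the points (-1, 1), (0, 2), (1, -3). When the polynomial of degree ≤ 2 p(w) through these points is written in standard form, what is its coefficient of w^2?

Build the Lagrange basis polynomials:
L_0(w) = w(w - 1) / [2] = (1/2)w^2 - (1/2)w
L_1(w) = (w + 1)(w - 1) / [-1] = -w^2 + 1
L_2(w) = (w + 1)w / [2] = (1/2)w^2 + (1/2)w
p(w) = 1·L_0 + 2·L_1 + (-3)·L_2
Only the coefficient of w^2 is needed; take it from each L_i and combine:
1·(1/2) + 2·(-1) + (-3)·(1/2) = -3

-3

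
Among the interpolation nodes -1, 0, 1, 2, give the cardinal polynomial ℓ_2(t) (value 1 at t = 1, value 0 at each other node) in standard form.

ℓ_2(t) = -(1/2)t^3 + (1/2)t^2 + t

ℓ_2(t) = (t + 1)t(t - 2) / [(2)·(1)·(-1)]
       = (t^3 - t^2 - 2t) / (-2)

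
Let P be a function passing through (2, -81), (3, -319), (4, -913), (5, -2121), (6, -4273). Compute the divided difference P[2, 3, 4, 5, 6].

-3

P[2,3] = (-319 - (-81)) / (3 - 2) = -238
P[3,4] = (-913 - (-319)) / (4 - 3) = -594
P[4,5] = (-2121 - (-913)) / (5 - 4) = -1208
P[5,6] = (-4273 - (-2121)) / (6 - 5) = -2152
P[2,3,4] = (-594 - (-238)) / (4 - 2) = -178
P[3,4,5] = (-1208 - (-594)) / (5 - 3) = -307
P[4,5,6] = (-2152 - (-1208)) / (6 - 4) = -472
P[2,3,4,5] = (-307 - (-178)) / (5 - 2) = -43
P[3,4,5,6] = (-472 - (-307)) / (6 - 3) = -55
P[2,3,4,5,6] = (-55 - (-43)) / (6 - 2) = -3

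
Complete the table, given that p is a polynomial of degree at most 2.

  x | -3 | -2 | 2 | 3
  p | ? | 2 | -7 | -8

The 3 known values determine p uniquely (degree ≤ 2).
Evaluate each Lagrange basis at x = -3:
L_0(-3) = (-5)·(-6)/[(-4)·(-5)] = 3/2
L_1(-3) = (-1)·(-6)/[(4)·(-1)] = -3/2
L_2(-3) = (-1)·(-5)/[(5)·(1)] = 1
Sum: 2·(3/2) + (-7)·(-3/2) + (-8)·(1) = 11/2

11/2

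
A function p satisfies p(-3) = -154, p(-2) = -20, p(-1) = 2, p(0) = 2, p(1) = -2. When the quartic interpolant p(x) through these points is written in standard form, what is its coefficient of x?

1

Build the Lagrange basis polynomials:
L_0(x) = (x + 2)(x + 1)x(x - 1) / [24] = (1/24)x^4 + (1/12)x^3 - (1/24)x^2 - (1/12)x
L_1(x) = (x + 3)(x + 1)x(x - 1) / [-6] = -(1/6)x^4 - (1/2)x^3 + (1/6)x^2 + (1/2)x
L_2(x) = (x + 3)(x + 2)x(x - 1) / [4] = (1/4)x^4 + x^3 + (1/4)x^2 - (3/2)x
L_3(x) = (x + 3)(x + 2)(x + 1)(x - 1) / [-6] = -(1/6)x^4 - (5/6)x^3 - (5/6)x^2 + (5/6)x + 1
L_4(x) = (x + 3)(x + 2)(x + 1)x / [24] = (1/24)x^4 + (1/4)x^3 + (11/24)x^2 + (1/4)x
p(x) = (-154)·L_0 + (-20)·L_1 + 2·L_2 + 2·L_3 + (-2)·L_4
Only the coefficient of x is needed; take it from each L_i and combine:
(-154)·(-1/12) + (-20)·(1/2) + 2·(-3/2) + 2·(5/6) + (-2)·(1/4) = 1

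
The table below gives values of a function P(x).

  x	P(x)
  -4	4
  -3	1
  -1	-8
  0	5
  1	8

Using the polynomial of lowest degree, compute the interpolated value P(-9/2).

Evaluate each Lagrange basis at x = -9/2:
L_0(-9/2) = (-3/2)·(-7/2)·(-9/2)·(-11/2)/[(-1)·(-3)·(-4)·(-5)] = 693/320
L_1(-9/2) = (-1/2)·(-7/2)·(-9/2)·(-11/2)/[(1)·(-2)·(-3)·(-4)] = -231/128
L_2(-9/2) = (-1/2)·(-3/2)·(-9/2)·(-11/2)/[(3)·(2)·(-1)·(-2)] = 99/64
L_3(-9/2) = (-1/2)·(-3/2)·(-7/2)·(-11/2)/[(4)·(3)·(1)·(-1)] = -77/64
L_4(-9/2) = (-1/2)·(-3/2)·(-7/2)·(-9/2)/[(5)·(4)·(2)·(1)] = 189/640
Sum: 4·(693/320) + 1·(-231/128) + (-8)·(99/64) + 5·(-77/64) + 8·(189/640) = -5869/640

-5869/640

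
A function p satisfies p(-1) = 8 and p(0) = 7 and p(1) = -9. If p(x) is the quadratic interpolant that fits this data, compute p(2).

Using Newton's divided-difference form:
p[-1,0] = (7 - 8) / (0 - (-1)) = -1
p[0,1] = (-9 - 7) / (1 - 0) = -16
p[-1,0,1] = (-16 - (-1)) / (1 - (-1)) = -15/2
p(2) = 8 + (-1)·(3) + (-15/2)·(3)·(2) = -40

-40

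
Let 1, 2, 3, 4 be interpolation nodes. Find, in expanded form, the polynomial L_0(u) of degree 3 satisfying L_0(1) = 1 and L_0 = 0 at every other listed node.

L_0(u) = (u - 2)(u - 3)(u - 4) / [(-1)·(-2)·(-3)]
       = (u^3 - 9u^2 + 26u - 24) / (-6)

L_0(u) = -(1/6)u^3 + (3/2)u^2 - (13/3)u + 4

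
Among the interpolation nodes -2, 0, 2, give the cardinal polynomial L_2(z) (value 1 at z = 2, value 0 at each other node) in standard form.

L_2(z) = (z + 2)z / [(4)·(2)]
       = (z^2 + 2z) / (8)

L_2(z) = (1/8)z^2 + (1/4)z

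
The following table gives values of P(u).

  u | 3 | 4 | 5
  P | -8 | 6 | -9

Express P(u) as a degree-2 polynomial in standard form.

Build the Lagrange basis polynomials:
L_0(u) = (u - 4)(u - 5) / [2] = (1/2)u^2 - (9/2)u + 10
L_1(u) = (u - 3)(u - 5) / [-1] = -u^2 + 8u - 15
L_2(u) = (u - 3)(u - 4) / [2] = (1/2)u^2 - (7/2)u + 6
P(u) = (-8)·L_0 + 6·L_1 + (-9)·L_2
  (-8)·L_0(u) = -4u^2 + 36u - 80
  6·L_1(u) = -6u^2 + 48u - 90
  (-9)·L_2(u) = -(9/2)u^2 + (63/2)u - 54
Adding term by term: -(29/2)u^2 + (231/2)u - 224

P(u) = -(29/2)u^2 + (231/2)u - 224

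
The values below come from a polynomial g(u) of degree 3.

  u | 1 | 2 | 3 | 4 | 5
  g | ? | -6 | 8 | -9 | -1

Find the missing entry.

-107

The 4 known values determine g uniquely (degree ≤ 3).
Evaluate each Lagrange basis at u = 1:
L_0(1) = (-2)·(-3)·(-4)/[(-1)·(-2)·(-3)] = 4
L_1(1) = (-1)·(-3)·(-4)/[(1)·(-1)·(-2)] = -6
L_2(1) = (-1)·(-2)·(-4)/[(2)·(1)·(-1)] = 4
L_3(1) = (-1)·(-2)·(-3)/[(3)·(2)·(1)] = -1
Sum: (-6)·(4) + 8·(-6) + (-9)·(4) + (-1)·(-1) = -107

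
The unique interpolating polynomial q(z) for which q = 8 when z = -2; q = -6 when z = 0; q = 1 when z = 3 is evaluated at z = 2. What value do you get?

-76/15

Using Newton's divided-difference form:
q[-2,0] = (-6 - 8) / (0 - (-2)) = -7
q[0,3] = (1 - (-6)) / (3 - 0) = 7/3
q[-2,0,3] = (7/3 - (-7)) / (3 - (-2)) = 28/15
q(2) = 8 + (-7)·(4) + (28/15)·(4)·(2) = -76/15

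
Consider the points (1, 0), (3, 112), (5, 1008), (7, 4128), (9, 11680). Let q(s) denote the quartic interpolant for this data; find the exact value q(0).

Evaluate each Lagrange basis at s = 0:
L_0(0) = (-3)·(-5)·(-7)·(-9)/[(-2)·(-4)·(-6)·(-8)] = 315/128
L_1(0) = (-1)·(-5)·(-7)·(-9)/[(2)·(-2)·(-4)·(-6)] = -105/32
L_2(0) = (-1)·(-3)·(-7)·(-9)/[(4)·(2)·(-2)·(-4)] = 189/64
L_3(0) = (-1)·(-3)·(-5)·(-9)/[(6)·(4)·(2)·(-2)] = -45/32
L_4(0) = (-1)·(-3)·(-5)·(-7)/[(8)·(6)·(4)·(2)] = 35/128
Sum: 0 + 112·(-105/32) + 1008·(189/64) + 4128·(-45/32) + 11680·(35/128) = -2

-2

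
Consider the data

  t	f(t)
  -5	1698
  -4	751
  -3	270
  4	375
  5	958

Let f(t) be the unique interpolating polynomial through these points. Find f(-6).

3345

Using Newton's divided-difference form:
f[-5,-4] = (751 - 1698) / (-4 - (-5)) = -947
f[-4,-3] = (270 - 751) / (-3 - (-4)) = -481
f[-3,4] = (375 - 270) / (4 - (-3)) = 15
f[4,5] = (958 - 375) / (5 - 4) = 583
f[-5,-4,-3] = (-481 - (-947)) / (-3 - (-5)) = 233
f[-4,-3,4] = (15 - (-481)) / (4 - (-4)) = 62
f[-3,4,5] = (583 - 15) / (5 - (-3)) = 71
f[-5,-4,-3,4] = (62 - 233) / (4 - (-5)) = -19
f[-4,-3,4,5] = (71 - 62) / (5 - (-4)) = 1
f[-5,-4,-3,4,5] = (1 - (-19)) / (5 - (-5)) = 2
f(-6) = 1698 + (-947)·(-1) + 233·(-1)·(-2) + (-19)·(-1)·(-2)·(-3) + 2·(-1)·(-2)·(-3)·(-10) = 3345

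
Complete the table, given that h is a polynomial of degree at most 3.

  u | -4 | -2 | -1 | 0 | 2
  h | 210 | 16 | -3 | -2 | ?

The 4 known values determine h uniquely (degree ≤ 3).
Evaluate each Lagrange basis at u = 2:
L_0(2) = (4)·(3)·(2)/[(-2)·(-3)·(-4)] = -1
L_1(2) = (6)·(3)·(2)/[(2)·(-1)·(-2)] = 9
L_2(2) = (6)·(4)·(2)/[(3)·(1)·(-1)] = -16
L_3(2) = (6)·(4)·(3)/[(4)·(2)·(1)] = 9
Sum: 210·(-1) + 16·(9) + (-3)·(-16) + (-2)·(9) = -36

-36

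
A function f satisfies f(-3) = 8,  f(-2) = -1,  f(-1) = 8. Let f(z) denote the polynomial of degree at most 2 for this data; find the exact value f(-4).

35

Evaluate each Lagrange basis at z = -4:
L_0(-4) = (-2)·(-3)/[(-1)·(-2)] = 3
L_1(-4) = (-1)·(-3)/[(1)·(-1)] = -3
L_2(-4) = (-1)·(-2)/[(2)·(1)] = 1
Sum: 8·(3) + (-1)·(-3) + 8·(1) = 35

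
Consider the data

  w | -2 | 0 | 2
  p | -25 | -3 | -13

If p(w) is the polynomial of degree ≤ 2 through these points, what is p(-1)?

-10

Evaluate each Lagrange basis at w = -1:
L_0(-1) = (-1)·(-3)/[(-2)·(-4)] = 3/8
L_1(-1) = (1)·(-3)/[(2)·(-2)] = 3/4
L_2(-1) = (1)·(-1)/[(4)·(2)] = -1/8
Sum: (-25)·(3/8) + (-3)·(3/4) + (-13)·(-1/8) = -10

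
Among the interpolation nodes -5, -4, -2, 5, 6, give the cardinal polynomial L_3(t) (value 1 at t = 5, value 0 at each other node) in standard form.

L_3(t) = -(1/630)t^4 - (1/126)t^3 + (2/45)t^2 + (94/315)t + 8/21

L_3(t) = (t + 5)(t + 4)(t + 2)(t - 6) / [(10)·(9)·(7)·(-1)]
       = (t^4 + 5t^3 - 28t^2 - 188t - 240) / (-630)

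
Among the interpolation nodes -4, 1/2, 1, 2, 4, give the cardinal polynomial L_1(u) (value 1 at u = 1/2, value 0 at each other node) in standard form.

L_1(u) = -(16/189)u^4 + (16/63)u^3 + (32/27)u^2 - (256/63)u + 512/189

L_1(u) = (u + 4)(u - 1)(u - 2)(u - 4) / [(9/2)·(-1/2)·(-3/2)·(-7/2)]
       = (u^4 - 3u^3 - 14u^2 + 48u - 32) / (-189/16)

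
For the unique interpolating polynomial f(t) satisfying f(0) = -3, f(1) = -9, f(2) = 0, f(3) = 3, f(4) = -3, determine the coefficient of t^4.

3/4

The leading coefficient equals the top divided difference f[0,1,2,3,4].
f[0,1] = (-9 - (-3)) / (1 - 0) = -6
f[1,2] = (0 - (-9)) / (2 - 1) = 9
f[2,3] = (3 - 0) / (3 - 2) = 3
f[3,4] = (-3 - 3) / (4 - 3) = -6
f[0,1,2] = (9 - (-6)) / (2 - 0) = 15/2
f[1,2,3] = (3 - 9) / (3 - 1) = -3
f[2,3,4] = (-6 - 3) / (4 - 2) = -9/2
f[0,1,2,3] = (-3 - 15/2) / (3 - 0) = -7/2
f[1,2,3,4] = (-9/2 - (-3)) / (4 - 1) = -1/2
f[0,1,2,3,4] = (-1/2 - (-7/2)) / (4 - 0) = 3/4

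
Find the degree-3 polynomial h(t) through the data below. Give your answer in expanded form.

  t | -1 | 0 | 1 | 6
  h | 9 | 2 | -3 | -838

Build the Lagrange basis polynomials:
L_0(t) = t(t - 1)(t - 6) / [-14] = -(1/14)t^3 + (1/2)t^2 - (3/7)t
L_1(t) = (t + 1)(t - 1)(t - 6) / [6] = (1/6)t^3 - t^2 - (1/6)t + 1
L_2(t) = (t + 1)t(t - 6) / [-10] = -(1/10)t^3 + (1/2)t^2 + (3/5)t
L_3(t) = (t + 1)t(t - 1) / [210] = (1/210)t^3 - (1/210)t
h(t) = 9·L_0 + 2·L_1 + (-3)·L_2 + (-838)·L_3
  9·L_0(t) = -(9/14)t^3 + (9/2)t^2 - (27/7)t
  2·L_1(t) = (1/3)t^3 - 2t^2 - (1/3)t + 2
  (-3)·L_2(t) = (3/10)t^3 - (3/2)t^2 - (9/5)t
  (-838)·L_3(t) = -(419/105)t^3 + (419/105)t
Adding term by term: -4t^3 + t^2 - 2t + 2

h(t) = -4t^3 + t^2 - 2t + 2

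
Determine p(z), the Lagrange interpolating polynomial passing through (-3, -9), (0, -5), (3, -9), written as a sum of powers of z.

Build the Lagrange basis polynomials:
L_0(z) = z(z - 3) / [18] = (1/18)z^2 - (1/6)z
L_1(z) = (z + 3)(z - 3) / [-9] = -(1/9)z^2 + 1
L_2(z) = (z + 3)z / [18] = (1/18)z^2 + (1/6)z
p(z) = (-9)·L_0 + (-5)·L_1 + (-9)·L_2
  (-9)·L_0(z) = -(1/2)z^2 + (3/2)z
  (-5)·L_1(z) = (5/9)z^2 - 5
  (-9)·L_2(z) = -(1/2)z^2 - (3/2)z
Adding term by term: -(4/9)z^2 - 5

p(z) = -(4/9)z^2 - 5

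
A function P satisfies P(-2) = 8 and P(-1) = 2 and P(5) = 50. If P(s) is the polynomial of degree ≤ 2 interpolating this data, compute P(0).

0

L_0(0) = (1)·(-5)/[(-1)·(-7)] = -5/7
L_1(0) = (2)·(-5)/[(1)·(-6)] = 5/3
L_2(0) = (2)·(1)/[(7)·(6)] = 1/21
Sum: 8·(-5/7) + 2·(5/3) + 50·(1/21) = 0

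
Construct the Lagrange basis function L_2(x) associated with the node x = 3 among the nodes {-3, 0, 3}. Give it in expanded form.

L_2(x) = (1/18)x^2 + (1/6)x

L_2(x) = (x + 3)x / [(6)·(3)]
       = (x^2 + 3x) / (18)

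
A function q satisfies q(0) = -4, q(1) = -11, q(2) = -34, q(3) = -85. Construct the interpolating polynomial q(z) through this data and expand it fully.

q(z) = -2z^3 - 2z^2 - 3z - 4

Newton's divided differences:
q[0,1] = (-11 - (-4)) / (1 - 0) = -7
q[1,2] = (-34 - (-11)) / (2 - 1) = -23
q[2,3] = (-85 - (-34)) / (3 - 2) = -51
q[0,1,2] = (-23 - (-7)) / (2 - 0) = -8
q[1,2,3] = (-51 - (-23)) / (3 - 1) = -14
q[0,1,2,3] = (-14 - (-8)) / (3 - 0) = -2
q(z) = -4 + (-7)·z + (-8)·z(z - 1) + (-2)·z(z - 1)(z - 2)
Expanding: q(z) = -2z^3 - 2z^2 - 3z - 4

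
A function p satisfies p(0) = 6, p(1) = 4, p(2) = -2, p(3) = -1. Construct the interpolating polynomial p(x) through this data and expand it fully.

p(x) = (11/6)x^3 - (15/2)x^2 + (11/3)x + 6

Newton's divided differences:
p[0,1] = (4 - 6) / (1 - 0) = -2
p[1,2] = (-2 - 4) / (2 - 1) = -6
p[2,3] = (-1 - (-2)) / (3 - 2) = 1
p[0,1,2] = (-6 - (-2)) / (2 - 0) = -2
p[1,2,3] = (1 - (-6)) / (3 - 1) = 7/2
p[0,1,2,3] = (7/2 - (-2)) / (3 - 0) = 11/6
p(x) = 6 + (-2)·x + (-2)·x(x - 1) + (11/6)·x(x - 1)(x - 2)
Expanding: p(x) = (11/6)x^3 - (15/2)x^2 + (11/3)x + 6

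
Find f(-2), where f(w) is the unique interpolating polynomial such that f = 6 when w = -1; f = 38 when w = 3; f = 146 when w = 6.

L_0(-2) = (-5)·(-8)/[(-4)·(-7)] = 10/7
L_1(-2) = (-1)·(-8)/[(4)·(-3)] = -2/3
L_2(-2) = (-1)·(-5)/[(7)·(3)] = 5/21
Sum: 6·(10/7) + 38·(-2/3) + 146·(5/21) = 18

18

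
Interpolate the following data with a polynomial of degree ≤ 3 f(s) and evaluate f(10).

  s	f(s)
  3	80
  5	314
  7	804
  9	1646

Evaluate each Lagrange basis at s = 10:
L_0(10) = (5)·(3)·(1)/[(-2)·(-4)·(-6)] = -5/16
L_1(10) = (7)·(3)·(1)/[(2)·(-2)·(-4)] = 21/16
L_2(10) = (7)·(5)·(1)/[(4)·(2)·(-2)] = -35/16
L_3(10) = (7)·(5)·(3)/[(6)·(4)·(2)] = 35/16
Sum: 80·(-5/16) + 314·(21/16) + 804·(-35/16) + 1646·(35/16) = 2229

2229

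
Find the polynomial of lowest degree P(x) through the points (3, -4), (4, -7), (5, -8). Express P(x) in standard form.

Build the Lagrange basis polynomials:
L_0(x) = (x - 4)(x - 5) / [2] = (1/2)x^2 - (9/2)x + 10
L_1(x) = (x - 3)(x - 5) / [-1] = -x^2 + 8x - 15
L_2(x) = (x - 3)(x - 4) / [2] = (1/2)x^2 - (7/2)x + 6
P(x) = (-4)·L_0 + (-7)·L_1 + (-8)·L_2
  (-4)·L_0(x) = -2x^2 + 18x - 40
  (-7)·L_1(x) = 7x^2 - 56x + 105
  (-8)·L_2(x) = -4x^2 + 28x - 48
Adding term by term: x^2 - 10x + 17

P(x) = x^2 - 10x + 17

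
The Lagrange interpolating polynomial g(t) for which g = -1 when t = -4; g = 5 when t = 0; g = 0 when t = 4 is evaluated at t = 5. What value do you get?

-95/32

L_0(5) = (5)·(1)/[(-4)·(-8)] = 5/32
L_1(5) = (9)·(1)/[(4)·(-4)] = -9/16
L_2(5) = (9)·(5)/[(8)·(4)] = 45/32
Sum: (-1)·(5/32) + 5·(-9/16) + 0 = -95/32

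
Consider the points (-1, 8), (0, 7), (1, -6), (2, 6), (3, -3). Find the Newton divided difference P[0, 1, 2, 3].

P[0,1] = (-6 - 7) / (1 - 0) = -13
P[1,2] = (6 - (-6)) / (2 - 1) = 12
P[2,3] = (-3 - 6) / (3 - 2) = -9
P[0,1,2] = (12 - (-13)) / (2 - 0) = 25/2
P[1,2,3] = (-9 - 12) / (3 - 1) = -21/2
P[0,1,2,3] = (-21/2 - 25/2) / (3 - 0) = -23/3

-23/3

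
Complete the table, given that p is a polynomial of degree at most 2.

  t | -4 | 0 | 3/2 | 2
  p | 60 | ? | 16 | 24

The 3 known values determine p uniquely (degree ≤ 2).
L_0(0) = (-3/2)·(-2)/[(-11/2)·(-6)] = 1/11
L_1(0) = (4)·(-2)/[(11/2)·(-1/2)] = 32/11
L_2(0) = (4)·(-3/2)/[(6)·(1/2)] = -2
Sum: 60·(1/11) + 16·(32/11) + 24·(-2) = 4

4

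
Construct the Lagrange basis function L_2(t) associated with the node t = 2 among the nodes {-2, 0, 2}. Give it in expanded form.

L_2(t) = (t + 2)t / [(4)·(2)]
       = (t^2 + 2t) / (8)

L_2(t) = (1/8)t^2 + (1/4)t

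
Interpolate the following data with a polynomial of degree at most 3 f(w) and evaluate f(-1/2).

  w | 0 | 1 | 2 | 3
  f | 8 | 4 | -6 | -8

Using Newton's divided-difference form:
f[0,1] = (4 - 8) / (1 - 0) = -4
f[1,2] = (-6 - 4) / (2 - 1) = -10
f[2,3] = (-8 - (-6)) / (3 - 2) = -2
f[0,1,2] = (-10 - (-4)) / (2 - 0) = -3
f[1,2,3] = (-2 - (-10)) / (3 - 1) = 4
f[0,1,2,3] = (4 - (-3)) / (3 - 0) = 7/3
f(-1/2) = 8 + (-4)·(-1/2) + (-3)·(-1/2)·(-3/2) + (7/3)·(-1/2)·(-3/2)·(-5/2) = 27/8

27/8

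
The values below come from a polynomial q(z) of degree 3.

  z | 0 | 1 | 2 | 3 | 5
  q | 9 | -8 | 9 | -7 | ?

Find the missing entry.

The 4 known values determine q uniquely (degree ≤ 3).
L_0(5) = (4)·(3)·(2)/[(-1)·(-2)·(-3)] = -4
L_1(5) = (5)·(3)·(2)/[(1)·(-1)·(-2)] = 15
L_2(5) = (5)·(4)·(2)/[(2)·(1)·(-1)] = -20
L_3(5) = (5)·(4)·(3)/[(3)·(2)·(1)] = 10
Sum: 9·(-4) + (-8)·(15) + 9·(-20) + (-7)·(10) = -406

-406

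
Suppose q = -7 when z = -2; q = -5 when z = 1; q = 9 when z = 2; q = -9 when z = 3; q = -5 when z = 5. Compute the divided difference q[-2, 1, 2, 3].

q[-2,1] = (-5 - (-7)) / (1 - (-2)) = 2/3
q[1,2] = (9 - (-5)) / (2 - 1) = 14
q[2,3] = (-9 - 9) / (3 - 2) = -18
q[-2,1,2] = (14 - 2/3) / (2 - (-2)) = 10/3
q[1,2,3] = (-18 - 14) / (3 - 1) = -16
q[-2,1,2,3] = (-16 - 10/3) / (3 - (-2)) = -58/15

-58/15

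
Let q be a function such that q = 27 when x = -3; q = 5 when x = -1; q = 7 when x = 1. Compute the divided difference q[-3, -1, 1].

q[-3,-1] = (5 - 27) / (-1 - (-3)) = -11
q[-1,1] = (7 - 5) / (1 - (-1)) = 1
q[-3,-1,1] = (1 - (-11)) / (1 - (-3)) = 3

3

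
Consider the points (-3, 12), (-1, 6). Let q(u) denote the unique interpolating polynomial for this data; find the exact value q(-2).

Evaluate each Lagrange basis at u = -2:
L_0(-2) = (-1)/[(-2)] = 1/2
L_1(-2) = (1)/[(2)] = 1/2
Sum: 12·(1/2) + 6·(1/2) = 9

9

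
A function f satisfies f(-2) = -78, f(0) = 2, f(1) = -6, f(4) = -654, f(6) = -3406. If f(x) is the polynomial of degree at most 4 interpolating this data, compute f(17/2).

L_0(17/2) = (17/2)·(15/2)·(9/2)·(5/2)/[(-2)·(-3)·(-6)·(-8)] = 1275/512
L_1(17/2) = (21/2)·(15/2)·(9/2)·(5/2)/[(2)·(-1)·(-4)·(-6)] = -4725/256
L_2(17/2) = (21/2)·(17/2)·(9/2)·(5/2)/[(3)·(1)·(-3)·(-5)] = 357/16
L_3(17/2) = (21/2)·(17/2)·(15/2)·(5/2)/[(6)·(4)·(3)·(-2)] = -2975/256
L_4(17/2) = (21/2)·(17/2)·(15/2)·(9/2)/[(8)·(6)·(5)·(2)] = 3213/512
Sum: (-78)·(1275/512) + 2·(-4725/256) + (-6)·(357/16) + (-654)·(-2975/256) + (-3406)·(3213/512) = -226221/16

-226221/16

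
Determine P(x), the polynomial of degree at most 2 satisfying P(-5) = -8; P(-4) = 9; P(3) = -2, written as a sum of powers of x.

Newton's divided differences:
P[-5,-4] = (9 - (-8)) / (-4 - (-5)) = 17
P[-4,3] = (-2 - 9) / (3 - (-4)) = -11/7
P[-5,-4,3] = (-11/7 - 17) / (3 - (-5)) = -65/28
P(x) = -8 + 17·(x + 5) + (-65/28)·(x + 5)(x + 4)
Expanding: P(x) = -(65/28)x^2 - (109/28)x + 214/7

P(x) = -(65/28)x^2 - (109/28)x + 214/7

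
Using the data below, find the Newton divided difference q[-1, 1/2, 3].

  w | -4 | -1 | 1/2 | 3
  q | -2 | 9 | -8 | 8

133/30

q[-1,1/2] = (-8 - 9) / (1/2 - (-1)) = -34/3
q[1/2,3] = (8 - (-8)) / (3 - 1/2) = 32/5
q[-1,1/2,3] = (32/5 - (-34/3)) / (3 - (-1)) = 133/30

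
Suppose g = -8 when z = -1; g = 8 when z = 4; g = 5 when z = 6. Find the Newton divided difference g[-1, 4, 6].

-47/70

g[-1,4] = (8 - (-8)) / (4 - (-1)) = 16/5
g[4,6] = (5 - 8) / (6 - 4) = -3/2
g[-1,4,6] = (-3/2 - 16/5) / (6 - (-1)) = -47/70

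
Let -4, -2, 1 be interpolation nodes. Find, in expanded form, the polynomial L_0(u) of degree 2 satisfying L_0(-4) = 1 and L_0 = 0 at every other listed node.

L_0(u) = (u + 2)(u - 1) / [(-2)·(-5)]
       = (u^2 + u - 2) / (10)

L_0(u) = (1/10)u^2 + (1/10)u - 1/5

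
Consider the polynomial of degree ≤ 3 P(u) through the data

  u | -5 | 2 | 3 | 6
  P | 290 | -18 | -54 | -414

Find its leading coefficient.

Build the Lagrange basis polynomials:
L_0(u) = (u - 2)(u - 3)(u - 6) / [-616] = -(1/616)u^3 + (1/56)u^2 - (9/154)u + 9/154
L_1(u) = (u + 5)(u - 3)(u - 6) / [28] = (1/28)u^3 - (1/7)u^2 - (27/28)u + 45/14
L_2(u) = (u + 5)(u - 2)(u - 6) / [-24] = -(1/24)u^3 + (1/8)u^2 + (7/6)u - 5/2
L_3(u) = (u + 5)(u - 2)(u - 3) / [132] = (1/132)u^3 - (19/132)u + 5/22
P(u) = 290·L_0 + (-18)·L_1 + (-54)·L_2 + (-414)·L_3
Only the coefficient of u^3 is needed; take it from each L_i and combine:
290·(-1/616) + (-18)·(1/28) + (-54)·(-1/24) + (-414)·(1/132) = -2

-2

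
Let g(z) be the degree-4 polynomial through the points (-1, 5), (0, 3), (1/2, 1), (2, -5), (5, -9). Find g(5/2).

-1031/162

Evaluate each Lagrange basis at z = 5/2:
L_0(5/2) = (5/2)·(2)·(1/2)·(-5/2)/[(-1)·(-3/2)·(-3)·(-6)] = -25/108
L_1(5/2) = (7/2)·(2)·(1/2)·(-5/2)/[(1)·(-1/2)·(-2)·(-5)] = 7/4
L_2(5/2) = (7/2)·(5/2)·(1/2)·(-5/2)/[(3/2)·(1/2)·(-3/2)·(-9/2)] = -175/81
L_3(5/2) = (7/2)·(5/2)·(2)·(-5/2)/[(3)·(2)·(3/2)·(-3)] = 175/108
L_4(5/2) = (7/2)·(5/2)·(2)·(1/2)/[(6)·(5)·(9/2)·(3)] = 7/324
Sum: 5·(-25/108) + 3·(7/4) + 1·(-175/81) + (-5)·(175/108) + (-9)·(7/324) = -1031/162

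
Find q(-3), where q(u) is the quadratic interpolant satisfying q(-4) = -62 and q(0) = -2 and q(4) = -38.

L_0(-3) = (-3)·(-7)/[(-4)·(-8)] = 21/32
L_1(-3) = (1)·(-7)/[(4)·(-4)] = 7/16
L_2(-3) = (1)·(-3)/[(8)·(4)] = -3/32
Sum: (-62)·(21/32) + (-2)·(7/16) + (-38)·(-3/32) = -38

-38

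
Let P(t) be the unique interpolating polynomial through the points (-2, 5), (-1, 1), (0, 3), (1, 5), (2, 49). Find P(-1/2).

11/4

Evaluate each Lagrange basis at t = -1/2:
L_0(-1/2) = (1/2)·(-1/2)·(-3/2)·(-5/2)/[(-1)·(-2)·(-3)·(-4)] = -5/128
L_1(-1/2) = (3/2)·(-1/2)·(-3/2)·(-5/2)/[(1)·(-1)·(-2)·(-3)] = 15/32
L_2(-1/2) = (3/2)·(1/2)·(-3/2)·(-5/2)/[(2)·(1)·(-1)·(-2)] = 45/64
L_3(-1/2) = (3/2)·(1/2)·(-1/2)·(-5/2)/[(3)·(2)·(1)·(-1)] = -5/32
L_4(-1/2) = (3/2)·(1/2)·(-1/2)·(-3/2)/[(4)·(3)·(2)·(1)] = 3/128
Sum: 5·(-5/128) + 1·(15/32) + 3·(45/64) + 5·(-5/32) + 49·(3/128) = 11/4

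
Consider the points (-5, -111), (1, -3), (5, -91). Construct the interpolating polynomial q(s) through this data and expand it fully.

q(s) = -4s^2 + 2s - 1

Build the Lagrange basis polynomials:
L_0(s) = (s - 1)(s - 5) / [60] = (1/60)s^2 - (1/10)s + 1/12
L_1(s) = (s + 5)(s - 5) / [-24] = -(1/24)s^2 + 25/24
L_2(s) = (s + 5)(s - 1) / [40] = (1/40)s^2 + (1/10)s - 1/8
q(s) = (-111)·L_0 + (-3)·L_1 + (-91)·L_2
  (-111)·L_0(s) = -(37/20)s^2 + (111/10)s - 37/4
  (-3)·L_1(s) = (1/8)s^2 - 25/8
  (-91)·L_2(s) = -(91/40)s^2 - (91/10)s + 91/8
Adding term by term: -4s^2 + 2s - 1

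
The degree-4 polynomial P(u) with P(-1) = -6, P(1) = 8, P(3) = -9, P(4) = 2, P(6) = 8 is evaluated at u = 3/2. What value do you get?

Using Newton's divided-difference form:
P[-1,1] = (8 - (-6)) / (1 - (-1)) = 7
P[1,3] = (-9 - 8) / (3 - 1) = -17/2
P[3,4] = (2 - (-9)) / (4 - 3) = 11
P[4,6] = (8 - 2) / (6 - 4) = 3
P[-1,1,3] = (-17/2 - 7) / (3 - (-1)) = -31/8
P[1,3,4] = (11 - (-17/2)) / (4 - 1) = 13/2
P[3,4,6] = (3 - 11) / (6 - 3) = -8/3
P[-1,1,3,4] = (13/2 - (-31/8)) / (4 - (-1)) = 83/40
P[1,3,4,6] = (-8/3 - 13/2) / (6 - 1) = -11/6
P[-1,1,3,4,6] = (-11/6 - 83/40) / (6 - (-1)) = -67/120
P(3/2) = -6 + 7·(5/2) + (-31/8)·(5/2)·(1/2) + (83/40)·(5/2)·(1/2)·(-3/2) + (-67/120)·(5/2)·(1/2)·(-3/2)·(-5/2) = 19/128

19/128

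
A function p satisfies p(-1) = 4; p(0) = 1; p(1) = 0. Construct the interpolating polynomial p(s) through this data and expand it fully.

L_0(s) = s(s - 1) / [2] = (1/2)s^2 - (1/2)s
L_1(s) = (s + 1)(s - 1) / [-1] = -s^2 + 1
L_2(s) = (s + 1)s / [2] = (1/2)s^2 + (1/2)s
p(s) = 4·L_0 + 1·L_1 + 0·L_2
  4·L_0(s) = 2s^2 - 2s
  1·L_1(s) = -s^2 + 1
  0·L_2(s) = 0
Adding term by term: s^2 - 2s + 1

p(s) = s^2 - 2s + 1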